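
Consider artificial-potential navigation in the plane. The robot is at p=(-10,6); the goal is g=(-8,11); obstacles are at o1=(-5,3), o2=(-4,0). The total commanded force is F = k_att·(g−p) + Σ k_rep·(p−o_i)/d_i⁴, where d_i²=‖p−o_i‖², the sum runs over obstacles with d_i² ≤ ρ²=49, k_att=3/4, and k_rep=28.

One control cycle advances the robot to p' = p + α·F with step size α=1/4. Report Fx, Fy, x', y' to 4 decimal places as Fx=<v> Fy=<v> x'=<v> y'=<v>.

Fx=1.3789 Fy=3.8227 x'=-9.6553 y'=6.9557

F_att = 3/4·(g−p) = 3/4·(2,5) = (1.5000,3.7500)
o1: d²=34 ≤ ρ²=49; F_rep = 28·(-5,3)/34² = (-0.1211,0.0727)
o2: d²=72 > ρ²=49 → inactive
F = F_att + ΣF_rep = (1.3789,3.8227)
p' = p + 1/4·F = (-9.6553,6.9557)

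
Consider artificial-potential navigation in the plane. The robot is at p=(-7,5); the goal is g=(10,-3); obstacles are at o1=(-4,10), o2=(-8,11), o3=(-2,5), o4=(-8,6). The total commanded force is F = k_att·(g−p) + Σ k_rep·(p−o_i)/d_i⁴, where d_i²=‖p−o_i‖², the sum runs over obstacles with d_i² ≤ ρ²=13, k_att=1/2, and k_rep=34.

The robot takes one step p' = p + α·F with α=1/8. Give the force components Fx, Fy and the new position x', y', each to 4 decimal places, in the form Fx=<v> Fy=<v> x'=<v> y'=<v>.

F_att = 1/2·(g−p) = 1/2·(17,-8) = (8.5000,-4.0000)
o1: d²=34 > ρ²=13 → inactive
o2: d²=37 > ρ²=13 → inactive
o3: d²=25 > ρ²=13 → inactive
o4: d²=2 ≤ ρ²=13; F_rep = 34·(1,-1)/2² = (8.5000,-8.5000)
F = F_att + ΣF_rep = (17.0000,-12.5000)
p' = p + 1/8·F = (-4.8750,3.4375)

Fx=17.0000 Fy=-12.5000 x'=-4.8750 y'=3.4375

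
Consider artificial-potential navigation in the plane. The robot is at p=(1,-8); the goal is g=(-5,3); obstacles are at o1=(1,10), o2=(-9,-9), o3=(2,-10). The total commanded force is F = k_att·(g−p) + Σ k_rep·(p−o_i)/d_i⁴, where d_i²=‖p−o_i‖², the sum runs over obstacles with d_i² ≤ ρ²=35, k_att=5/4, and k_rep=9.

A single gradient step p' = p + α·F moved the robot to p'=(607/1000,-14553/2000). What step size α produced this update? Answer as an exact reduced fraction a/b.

F_att = 5/4·(g−p) = 5/4·(-6,11) = (-7.5000,13.7500)
o1: d²=324 > ρ²=35 → inactive
o2: d²=101 > ρ²=35 → inactive
o3: d²=5 ≤ ρ²=35; F_rep = 9·(-1,2)/5² = (-0.3600,0.7200)
F = F_att + ΣF_rep = (-7.8600,14.4700)
Δp = p'−p = (-0.3930,0.7235); α = Δx/Fx = (-393/1000) / (-393/50) = 1/20
check: Δy/Fy = (1447/2000) / (1447/100) = 1/20 ✓

α = 1/20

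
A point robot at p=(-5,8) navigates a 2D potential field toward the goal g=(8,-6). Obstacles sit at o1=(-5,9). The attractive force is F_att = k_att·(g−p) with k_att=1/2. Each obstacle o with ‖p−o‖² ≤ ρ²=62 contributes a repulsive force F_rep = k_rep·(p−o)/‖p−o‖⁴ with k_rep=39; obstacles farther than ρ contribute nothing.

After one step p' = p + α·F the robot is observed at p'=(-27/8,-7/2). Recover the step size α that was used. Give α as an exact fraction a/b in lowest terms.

F_att = 1/2·(g−p) = 1/2·(13,-14) = (6.5000,-7.0000)
o1: d²=1 ≤ ρ²=62; F_rep = 39·(0,-1)/1² = (0.0000,-39.0000)
F = F_att + ΣF_rep = (6.5000,-46.0000)
Δp = p'−p = (1.6250,-11.5000); α = Δx/Fx = (13/8) / (13/2) = 1/4
check: Δy/Fy = (-23/2) / (-46) = 1/4 ✓

α = 1/4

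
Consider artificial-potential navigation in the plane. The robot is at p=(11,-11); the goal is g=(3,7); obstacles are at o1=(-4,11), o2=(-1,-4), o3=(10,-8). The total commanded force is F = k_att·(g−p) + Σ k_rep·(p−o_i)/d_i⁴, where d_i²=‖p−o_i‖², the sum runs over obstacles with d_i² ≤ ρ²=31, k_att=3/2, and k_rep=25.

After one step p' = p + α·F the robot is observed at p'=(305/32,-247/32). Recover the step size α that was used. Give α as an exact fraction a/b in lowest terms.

F_att = 3/2·(g−p) = 3/2·(-8,18) = (-12.0000,27.0000)
o1: d²=709 > ρ²=31 → inactive
o2: d²=193 > ρ²=31 → inactive
o3: d²=10 ≤ ρ²=31; F_rep = 25·(1,-3)/10² = (0.2500,-0.7500)
F = F_att + ΣF_rep = (-11.7500,26.2500)
Δp = p'−p = (-1.4688,3.2812); α = Δx/Fx = (-47/32) / (-47/4) = 1/8
check: Δy/Fy = (105/32) / (105/4) = 1/8 ✓

α = 1/8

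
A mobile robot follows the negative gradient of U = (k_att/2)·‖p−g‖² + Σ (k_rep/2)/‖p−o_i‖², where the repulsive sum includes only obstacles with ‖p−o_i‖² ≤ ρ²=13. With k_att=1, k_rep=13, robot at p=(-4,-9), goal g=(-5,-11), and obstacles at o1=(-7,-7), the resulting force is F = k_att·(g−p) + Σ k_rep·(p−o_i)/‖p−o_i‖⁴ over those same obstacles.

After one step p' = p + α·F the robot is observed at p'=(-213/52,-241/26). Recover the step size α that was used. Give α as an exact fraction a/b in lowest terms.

α = 1/8

F_att = 1·(g−p) = 1·(-1,-2) = (-1.0000,-2.0000)
o1: d²=13 ≤ ρ²=13; F_rep = 13·(3,-2)/13² = (0.2308,-0.1538)
F = F_att + ΣF_rep = (-0.7692,-2.1538)
Δp = p'−p = (-0.0962,-0.2692); α = Δx/Fx = (-5/52) / (-10/13) = 1/8
check: Δy/Fy = (-7/26) / (-28/13) = 1/8 ✓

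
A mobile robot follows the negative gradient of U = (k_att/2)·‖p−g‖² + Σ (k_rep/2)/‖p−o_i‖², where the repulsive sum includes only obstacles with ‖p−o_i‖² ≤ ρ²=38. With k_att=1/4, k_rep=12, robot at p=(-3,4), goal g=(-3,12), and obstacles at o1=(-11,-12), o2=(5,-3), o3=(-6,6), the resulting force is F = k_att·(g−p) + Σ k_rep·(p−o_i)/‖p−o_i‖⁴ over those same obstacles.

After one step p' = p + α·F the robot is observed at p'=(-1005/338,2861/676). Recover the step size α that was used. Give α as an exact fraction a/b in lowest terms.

F_att = 1/4·(g−p) = 1/4·(0,8) = (0.0000,2.0000)
o1: d²=320 > ρ²=38 → inactive
o2: d²=113 > ρ²=38 → inactive
o3: d²=13 ≤ ρ²=38; F_rep = 12·(3,-2)/13² = (0.2130,-0.1420)
F = F_att + ΣF_rep = (0.2130,1.8580)
Δp = p'−p = (0.0266,0.2322); α = Δx/Fx = (9/338) / (36/169) = 1/8
check: Δy/Fy = (157/676) / (314/169) = 1/8 ✓

α = 1/8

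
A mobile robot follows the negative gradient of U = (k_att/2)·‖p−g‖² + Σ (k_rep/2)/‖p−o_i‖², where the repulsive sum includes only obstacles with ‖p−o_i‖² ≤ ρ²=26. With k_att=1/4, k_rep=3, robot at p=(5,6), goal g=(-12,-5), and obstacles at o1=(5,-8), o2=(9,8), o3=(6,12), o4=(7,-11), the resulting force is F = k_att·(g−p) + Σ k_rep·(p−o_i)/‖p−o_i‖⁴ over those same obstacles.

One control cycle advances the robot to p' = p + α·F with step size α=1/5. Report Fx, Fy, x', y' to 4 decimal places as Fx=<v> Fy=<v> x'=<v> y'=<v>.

F_att = 1/4·(g−p) = 1/4·(-17,-11) = (-4.2500,-2.7500)
o1: d²=196 > ρ²=26 → inactive
o2: d²=20 ≤ ρ²=26; F_rep = 3·(-4,-2)/20² = (-0.0300,-0.0150)
o3: d²=37 > ρ²=26 → inactive
o4: d²=293 > ρ²=26 → inactive
F = F_att + ΣF_rep = (-4.2800,-2.7650)
p' = p + 1/5·F = (4.1440,5.4470)

Fx=-4.2800 Fy=-2.7650 x'=4.1440 y'=5.4470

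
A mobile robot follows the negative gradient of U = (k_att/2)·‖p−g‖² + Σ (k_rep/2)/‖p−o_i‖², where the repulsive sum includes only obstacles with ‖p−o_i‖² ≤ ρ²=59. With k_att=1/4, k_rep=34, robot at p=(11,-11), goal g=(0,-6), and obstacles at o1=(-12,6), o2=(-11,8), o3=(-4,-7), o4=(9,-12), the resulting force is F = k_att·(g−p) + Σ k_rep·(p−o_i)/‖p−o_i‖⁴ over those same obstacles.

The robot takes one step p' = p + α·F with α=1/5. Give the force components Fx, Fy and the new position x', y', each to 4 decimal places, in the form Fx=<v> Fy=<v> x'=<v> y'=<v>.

Fx=-0.0300 Fy=2.6100 x'=10.9940 y'=-10.4780

F_att = 1/4·(g−p) = 1/4·(-11,5) = (-2.7500,1.2500)
o1: d²=818 > ρ²=59 → inactive
o2: d²=845 > ρ²=59 → inactive
o3: d²=241 > ρ²=59 → inactive
o4: d²=5 ≤ ρ²=59; F_rep = 34·(2,1)/5² = (2.7200,1.3600)
F = F_att + ΣF_rep = (-0.0300,2.6100)
p' = p + 1/5·F = (10.9940,-10.4780)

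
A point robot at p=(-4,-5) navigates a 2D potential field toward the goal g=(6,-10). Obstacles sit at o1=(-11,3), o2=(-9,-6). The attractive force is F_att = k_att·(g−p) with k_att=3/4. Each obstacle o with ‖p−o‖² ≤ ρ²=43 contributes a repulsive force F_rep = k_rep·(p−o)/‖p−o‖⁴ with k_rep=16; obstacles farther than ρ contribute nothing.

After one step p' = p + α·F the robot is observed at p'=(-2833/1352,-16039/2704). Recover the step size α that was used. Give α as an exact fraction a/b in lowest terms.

α = 1/4

F_att = 3/4·(g−p) = 3/4·(10,-5) = (7.5000,-3.7500)
o1: d²=113 > ρ²=43 → inactive
o2: d²=26 ≤ ρ²=43; F_rep = 16·(5,1)/26² = (0.1183,0.0237)
F = F_att + ΣF_rep = (7.6183,-3.7263)
Δp = p'−p = (1.9046,-0.9316); α = Δx/Fx = (2575/1352) / (2575/338) = 1/4
check: Δy/Fy = (-2519/2704) / (-2519/676) = 1/4 ✓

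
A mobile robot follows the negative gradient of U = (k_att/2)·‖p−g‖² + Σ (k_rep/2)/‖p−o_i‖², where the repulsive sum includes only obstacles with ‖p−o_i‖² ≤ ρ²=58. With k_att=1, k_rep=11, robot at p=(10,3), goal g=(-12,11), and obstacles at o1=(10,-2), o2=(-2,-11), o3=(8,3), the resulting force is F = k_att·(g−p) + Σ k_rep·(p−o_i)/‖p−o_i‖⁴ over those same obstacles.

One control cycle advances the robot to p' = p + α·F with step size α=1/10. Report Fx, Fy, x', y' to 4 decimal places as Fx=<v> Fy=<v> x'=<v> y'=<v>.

F_att = 1·(g−p) = 1·(-22,8) = (-22.0000,8.0000)
o1: d²=25 ≤ ρ²=58; F_rep = 11·(0,5)/25² = (0.0000,0.0880)
o2: d²=340 > ρ²=58 → inactive
o3: d²=4 ≤ ρ²=58; F_rep = 11·(2,0)/4² = (1.3750,0.0000)
F = F_att + ΣF_rep = (-20.6250,8.0880)
p' = p + 1/10·F = (7.9375,3.8088)

Fx=-20.6250 Fy=8.0880 x'=7.9375 y'=3.8088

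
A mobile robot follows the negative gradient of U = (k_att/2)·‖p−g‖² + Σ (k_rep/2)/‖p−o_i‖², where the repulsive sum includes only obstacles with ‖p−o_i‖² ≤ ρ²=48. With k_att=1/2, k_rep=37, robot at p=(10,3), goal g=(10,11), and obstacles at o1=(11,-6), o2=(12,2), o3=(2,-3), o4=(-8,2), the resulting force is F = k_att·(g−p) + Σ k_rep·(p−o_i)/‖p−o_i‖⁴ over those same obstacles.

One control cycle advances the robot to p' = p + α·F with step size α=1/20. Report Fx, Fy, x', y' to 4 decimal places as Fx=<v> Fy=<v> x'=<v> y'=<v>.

F_att = 1/2·(g−p) = 1/2·(0,8) = (0.0000,4.0000)
o1: d²=82 > ρ²=48 → inactive
o2: d²=5 ≤ ρ²=48; F_rep = 37·(-2,1)/5² = (-2.9600,1.4800)
o3: d²=100 > ρ²=48 → inactive
o4: d²=325 > ρ²=48 → inactive
F = F_att + ΣF_rep = (-2.9600,5.4800)
p' = p + 1/20·F = (9.8520,3.2740)

Fx=-2.9600 Fy=5.4800 x'=9.8520 y'=3.2740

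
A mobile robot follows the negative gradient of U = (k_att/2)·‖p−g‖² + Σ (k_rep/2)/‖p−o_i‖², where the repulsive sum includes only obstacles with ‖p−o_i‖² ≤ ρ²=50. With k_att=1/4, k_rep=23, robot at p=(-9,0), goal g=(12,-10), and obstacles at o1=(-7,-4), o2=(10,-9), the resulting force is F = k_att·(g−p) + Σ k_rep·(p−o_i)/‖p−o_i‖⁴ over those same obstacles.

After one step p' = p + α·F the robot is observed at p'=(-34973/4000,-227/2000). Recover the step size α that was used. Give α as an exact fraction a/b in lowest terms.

α = 1/20

F_att = 1/4·(g−p) = 1/4·(21,-10) = (5.2500,-2.5000)
o1: d²=20 ≤ ρ²=50; F_rep = 23·(-2,4)/20² = (-0.1150,0.2300)
o2: d²=442 > ρ²=50 → inactive
F = F_att + ΣF_rep = (5.1350,-2.2700)
Δp = p'−p = (0.2567,-0.1135); α = Δx/Fx = (1027/4000) / (1027/200) = 1/20
check: Δy/Fy = (-227/2000) / (-227/100) = 1/20 ✓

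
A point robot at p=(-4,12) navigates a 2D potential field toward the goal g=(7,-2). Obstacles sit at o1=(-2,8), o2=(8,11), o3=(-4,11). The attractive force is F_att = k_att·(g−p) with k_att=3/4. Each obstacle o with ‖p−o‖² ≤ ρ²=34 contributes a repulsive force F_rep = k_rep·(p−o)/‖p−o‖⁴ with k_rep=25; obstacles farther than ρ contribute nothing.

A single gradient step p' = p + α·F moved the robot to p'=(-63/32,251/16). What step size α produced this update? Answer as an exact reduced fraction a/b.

α = 1/4

F_att = 3/4·(g−p) = 3/4·(11,-14) = (8.2500,-10.5000)
o1: d²=20 ≤ ρ²=34; F_rep = 25·(-2,4)/20² = (-0.1250,0.2500)
o2: d²=145 > ρ²=34 → inactive
o3: d²=1 ≤ ρ²=34; F_rep = 25·(0,1)/1² = (0.0000,25.0000)
F = F_att + ΣF_rep = (8.1250,14.7500)
Δp = p'−p = (2.0312,3.6875); α = Δx/Fx = (65/32) / (65/8) = 1/4
check: Δy/Fy = (59/16) / (59/4) = 1/4 ✓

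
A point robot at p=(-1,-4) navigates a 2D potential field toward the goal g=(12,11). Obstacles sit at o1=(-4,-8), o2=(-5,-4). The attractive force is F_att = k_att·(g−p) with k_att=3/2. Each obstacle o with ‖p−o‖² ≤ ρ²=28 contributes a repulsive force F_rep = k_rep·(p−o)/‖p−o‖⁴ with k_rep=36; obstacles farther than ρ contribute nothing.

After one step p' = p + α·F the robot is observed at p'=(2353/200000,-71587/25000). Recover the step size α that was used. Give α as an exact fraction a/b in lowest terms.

F_att = 3/2·(g−p) = 3/2·(13,15) = (19.5000,22.5000)
o1: d²=25 ≤ ρ²=28; F_rep = 36·(3,4)/25² = (0.1728,0.2304)
o2: d²=16 ≤ ρ²=28; F_rep = 36·(4,0)/16² = (0.5625,0.0000)
F = F_att + ΣF_rep = (20.2353,22.7304)
Δp = p'−p = (1.0118,1.1365); α = Δx/Fx = (202353/200000) / (202353/10000) = 1/20
check: Δy/Fy = (28413/25000) / (28413/1250) = 1/20 ✓

α = 1/20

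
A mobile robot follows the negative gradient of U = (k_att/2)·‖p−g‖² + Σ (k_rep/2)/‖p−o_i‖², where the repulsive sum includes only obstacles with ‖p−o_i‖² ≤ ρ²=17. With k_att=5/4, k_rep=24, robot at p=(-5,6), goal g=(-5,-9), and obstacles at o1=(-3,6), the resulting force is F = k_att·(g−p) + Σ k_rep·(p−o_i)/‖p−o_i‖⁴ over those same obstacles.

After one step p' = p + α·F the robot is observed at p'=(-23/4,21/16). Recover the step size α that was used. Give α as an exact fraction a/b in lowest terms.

α = 1/4

F_att = 5/4·(g−p) = 5/4·(0,-15) = (0.0000,-18.7500)
o1: d²=4 ≤ ρ²=17; F_rep = 24·(-2,0)/4² = (-3.0000,0.0000)
F = F_att + ΣF_rep = (-3.0000,-18.7500)
Δp = p'−p = (-0.7500,-4.6875); α = Δx/Fx = (-3/4) / (-3) = 1/4
check: Δy/Fy = (-75/16) / (-75/4) = 1/4 ✓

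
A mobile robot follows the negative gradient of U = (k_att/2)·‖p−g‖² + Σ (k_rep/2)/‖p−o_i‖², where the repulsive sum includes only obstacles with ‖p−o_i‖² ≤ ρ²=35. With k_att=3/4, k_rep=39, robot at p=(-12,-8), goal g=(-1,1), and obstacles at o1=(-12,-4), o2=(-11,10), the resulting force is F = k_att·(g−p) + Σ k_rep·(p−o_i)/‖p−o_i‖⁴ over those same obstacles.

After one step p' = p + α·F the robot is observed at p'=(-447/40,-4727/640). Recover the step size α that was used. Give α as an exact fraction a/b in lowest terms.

α = 1/10

F_att = 3/4·(g−p) = 3/4·(11,9) = (8.2500,6.7500)
o1: d²=16 ≤ ρ²=35; F_rep = 39·(0,-4)/16² = (0.0000,-0.6094)
o2: d²=325 > ρ²=35 → inactive
F = F_att + ΣF_rep = (8.2500,6.1406)
Δp = p'−p = (0.8250,0.6141); α = Δx/Fx = (33/40) / (33/4) = 1/10
check: Δy/Fy = (393/640) / (393/64) = 1/10 ✓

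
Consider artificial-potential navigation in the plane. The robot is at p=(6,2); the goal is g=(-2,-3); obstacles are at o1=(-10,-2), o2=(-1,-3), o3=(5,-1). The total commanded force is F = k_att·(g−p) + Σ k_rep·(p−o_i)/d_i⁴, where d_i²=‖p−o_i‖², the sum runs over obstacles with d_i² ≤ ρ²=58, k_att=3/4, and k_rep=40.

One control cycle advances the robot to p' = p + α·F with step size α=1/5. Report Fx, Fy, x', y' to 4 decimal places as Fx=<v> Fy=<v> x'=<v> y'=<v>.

Fx=-5.6000 Fy=-2.5500 x'=4.8800 y'=1.4900

F_att = 3/4·(g−p) = 3/4·(-8,-5) = (-6.0000,-3.7500)
o1: d²=272 > ρ²=58 → inactive
o2: d²=74 > ρ²=58 → inactive
o3: d²=10 ≤ ρ²=58; F_rep = 40·(1,3)/10² = (0.4000,1.2000)
F = F_att + ΣF_rep = (-5.6000,-2.5500)
p' = p + 1/5·F = (4.8800,1.4900)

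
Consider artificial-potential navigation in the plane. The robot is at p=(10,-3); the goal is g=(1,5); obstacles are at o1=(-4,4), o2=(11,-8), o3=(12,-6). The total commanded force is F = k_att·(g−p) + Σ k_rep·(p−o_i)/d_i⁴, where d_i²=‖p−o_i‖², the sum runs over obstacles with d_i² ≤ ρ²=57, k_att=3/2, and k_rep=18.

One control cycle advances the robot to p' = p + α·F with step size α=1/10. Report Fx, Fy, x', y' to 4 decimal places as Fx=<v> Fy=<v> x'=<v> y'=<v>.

F_att = 3/2·(g−p) = 3/2·(-9,8) = (-13.5000,12.0000)
o1: d²=245 > ρ²=57 → inactive
o2: d²=26 ≤ ρ²=57; F_rep = 18·(-1,5)/26² = (-0.0266,0.1331)
o3: d²=13 ≤ ρ²=57; F_rep = 18·(-2,3)/13² = (-0.2130,0.3195)
F = F_att + ΣF_rep = (-13.7396,12.4527)
p' = p + 1/10·F = (8.6260,-1.7547)

Fx=-13.7396 Fy=12.4527 x'=8.6260 y'=-1.7547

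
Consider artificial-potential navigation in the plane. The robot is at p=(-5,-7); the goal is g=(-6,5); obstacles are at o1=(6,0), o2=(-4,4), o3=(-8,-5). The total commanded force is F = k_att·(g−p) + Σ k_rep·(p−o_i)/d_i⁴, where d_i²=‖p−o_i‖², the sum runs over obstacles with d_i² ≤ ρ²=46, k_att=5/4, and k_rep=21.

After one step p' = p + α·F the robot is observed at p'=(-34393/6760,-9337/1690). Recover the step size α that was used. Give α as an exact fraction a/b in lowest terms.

α = 1/10

F_att = 5/4·(g−p) = 5/4·(-1,12) = (-1.2500,15.0000)
o1: d²=170 > ρ²=46 → inactive
o2: d²=122 > ρ²=46 → inactive
o3: d²=13 ≤ ρ²=46; F_rep = 21·(3,-2)/13² = (0.3728,-0.2485)
F = F_att + ΣF_rep = (-0.8772,14.7515)
Δp = p'−p = (-0.0877,1.4751); α = Δx/Fx = (-593/6760) / (-593/676) = 1/10
check: Δy/Fy = (2493/1690) / (2493/169) = 1/10 ✓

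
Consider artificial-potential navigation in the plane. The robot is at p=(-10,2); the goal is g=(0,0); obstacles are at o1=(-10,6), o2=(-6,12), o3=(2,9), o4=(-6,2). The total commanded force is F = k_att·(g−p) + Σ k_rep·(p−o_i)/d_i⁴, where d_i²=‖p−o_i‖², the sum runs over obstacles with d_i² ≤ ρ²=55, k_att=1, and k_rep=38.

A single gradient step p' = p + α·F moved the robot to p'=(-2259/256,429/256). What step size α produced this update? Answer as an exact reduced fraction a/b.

F_att = 1·(g−p) = 1·(10,-2) = (10.0000,-2.0000)
o1: d²=16 ≤ ρ²=55; F_rep = 38·(0,-4)/16² = (0.0000,-0.5938)
o2: d²=116 > ρ²=55 → inactive
o3: d²=193 > ρ²=55 → inactive
o4: d²=16 ≤ ρ²=55; F_rep = 38·(-4,0)/16² = (-0.5938,0.0000)
F = F_att + ΣF_rep = (9.4062,-2.5938)
Δp = p'−p = (1.1758,-0.3242); α = Δx/Fx = (301/256) / (301/32) = 1/8
check: Δy/Fy = (-83/256) / (-83/32) = 1/8 ✓

α = 1/8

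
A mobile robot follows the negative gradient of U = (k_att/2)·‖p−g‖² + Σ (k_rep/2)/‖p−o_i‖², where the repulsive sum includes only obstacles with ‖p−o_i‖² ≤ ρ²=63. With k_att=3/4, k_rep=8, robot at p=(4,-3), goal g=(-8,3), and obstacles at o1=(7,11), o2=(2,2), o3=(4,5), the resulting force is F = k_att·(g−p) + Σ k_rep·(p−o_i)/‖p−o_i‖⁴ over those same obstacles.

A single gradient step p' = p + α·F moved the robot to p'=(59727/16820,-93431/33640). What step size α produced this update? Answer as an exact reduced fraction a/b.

α = 1/20

F_att = 3/4·(g−p) = 3/4·(-12,6) = (-9.0000,4.5000)
o1: d²=205 > ρ²=63 → inactive
o2: d²=29 ≤ ρ²=63; F_rep = 8·(2,-5)/29² = (0.0190,-0.0476)
o3: d²=64 > ρ²=63 → inactive
F = F_att + ΣF_rep = (-8.9810,4.4524)
Δp = p'−p = (-0.4490,0.2226); α = Δx/Fx = (-7553/16820) / (-7553/841) = 1/20
check: Δy/Fy = (7489/33640) / (7489/1682) = 1/20 ✓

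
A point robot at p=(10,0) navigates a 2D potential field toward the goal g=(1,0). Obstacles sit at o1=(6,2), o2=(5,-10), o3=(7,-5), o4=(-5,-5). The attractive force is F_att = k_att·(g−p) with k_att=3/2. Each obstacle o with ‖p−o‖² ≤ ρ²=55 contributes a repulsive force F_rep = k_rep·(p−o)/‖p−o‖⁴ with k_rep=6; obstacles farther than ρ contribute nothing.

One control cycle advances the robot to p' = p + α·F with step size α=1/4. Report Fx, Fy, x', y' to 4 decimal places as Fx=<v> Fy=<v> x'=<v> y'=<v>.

F_att = 3/2·(g−p) = 3/2·(-9,0) = (-13.5000,0.0000)
o1: d²=20 ≤ ρ²=55; F_rep = 6·(4,-2)/20² = (0.0600,-0.0300)
o2: d²=125 > ρ²=55 → inactive
o3: d²=34 ≤ ρ²=55; F_rep = 6·(3,5)/34² = (0.0156,0.0260)
o4: d²=250 > ρ²=55 → inactive
F = F_att + ΣF_rep = (-13.4244,-0.0040)
p' = p + 1/4·F = (6.6439,-0.0010)

Fx=-13.4244 Fy=-0.0040 x'=6.6439 y'=-0.0010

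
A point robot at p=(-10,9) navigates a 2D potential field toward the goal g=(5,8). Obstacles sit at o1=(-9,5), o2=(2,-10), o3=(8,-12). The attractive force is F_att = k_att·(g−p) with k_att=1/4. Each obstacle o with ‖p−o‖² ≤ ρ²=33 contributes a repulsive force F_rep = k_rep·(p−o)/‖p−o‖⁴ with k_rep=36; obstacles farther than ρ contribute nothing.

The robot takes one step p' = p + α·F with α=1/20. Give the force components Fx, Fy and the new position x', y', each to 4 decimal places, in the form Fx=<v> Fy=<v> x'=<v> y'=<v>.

F_att = 1/4·(g−p) = 1/4·(15,-1) = (3.7500,-0.2500)
o1: d²=17 ≤ ρ²=33; F_rep = 36·(-1,4)/17² = (-0.1246,0.4983)
o2: d²=505 > ρ²=33 → inactive
o3: d²=765 > ρ²=33 → inactive
F = F_att + ΣF_rep = (3.6254,0.2483)
p' = p + 1/20·F = (-9.8187,9.0124)

Fx=3.6254 Fy=0.2483 x'=-9.8187 y'=9.0124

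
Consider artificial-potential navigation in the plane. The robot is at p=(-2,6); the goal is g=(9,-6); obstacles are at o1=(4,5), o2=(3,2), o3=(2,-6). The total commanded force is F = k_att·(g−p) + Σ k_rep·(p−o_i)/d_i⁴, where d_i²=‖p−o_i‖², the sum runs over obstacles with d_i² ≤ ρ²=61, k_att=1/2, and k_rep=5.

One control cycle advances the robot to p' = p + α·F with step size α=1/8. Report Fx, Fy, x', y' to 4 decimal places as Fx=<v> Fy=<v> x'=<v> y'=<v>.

F_att = 1/2·(g−p) = 1/2·(11,-12) = (5.5000,-6.0000)
o1: d²=37 ≤ ρ²=61; F_rep = 5·(-6,1)/37² = (-0.0219,0.0037)
o2: d²=41 ≤ ρ²=61; F_rep = 5·(-5,4)/41² = (-0.0149,0.0119)
o3: d²=160 > ρ²=61 → inactive
F = F_att + ΣF_rep = (5.4632,-5.9845)
p' = p + 1/8·F = (-1.3171,5.2519)

Fx=5.4632 Fy=-5.9845 x'=-1.3171 y'=5.2519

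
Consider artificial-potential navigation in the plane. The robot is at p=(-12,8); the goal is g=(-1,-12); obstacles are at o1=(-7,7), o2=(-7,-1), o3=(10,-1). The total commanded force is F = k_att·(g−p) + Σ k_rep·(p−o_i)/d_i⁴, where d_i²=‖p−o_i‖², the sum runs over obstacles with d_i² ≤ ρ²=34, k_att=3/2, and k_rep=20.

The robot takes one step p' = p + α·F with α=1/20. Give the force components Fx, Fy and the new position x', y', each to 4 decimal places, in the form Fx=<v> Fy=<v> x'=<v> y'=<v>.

F_att = 3/2·(g−p) = 3/2·(11,-20) = (16.5000,-30.0000)
o1: d²=26 ≤ ρ²=34; F_rep = 20·(-5,1)/26² = (-0.1479,0.0296)
o2: d²=106 > ρ²=34 → inactive
o3: d²=565 > ρ²=34 → inactive
F = F_att + ΣF_rep = (16.3521,-29.9704)
p' = p + 1/20·F = (-11.1824,6.5015)

Fx=16.3521 Fy=-29.9704 x'=-11.1824 y'=6.5015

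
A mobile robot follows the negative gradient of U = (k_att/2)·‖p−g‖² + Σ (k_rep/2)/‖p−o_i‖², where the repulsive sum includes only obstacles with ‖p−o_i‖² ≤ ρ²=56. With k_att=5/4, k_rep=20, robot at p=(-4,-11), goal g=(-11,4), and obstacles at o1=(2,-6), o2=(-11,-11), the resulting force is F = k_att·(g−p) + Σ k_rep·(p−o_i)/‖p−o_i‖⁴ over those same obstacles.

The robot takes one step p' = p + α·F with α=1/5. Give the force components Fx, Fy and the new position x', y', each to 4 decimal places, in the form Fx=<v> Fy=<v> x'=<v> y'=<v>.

Fx=-8.6917 Fy=18.7500 x'=-5.7383 y'=-7.2500

F_att = 5/4·(g−p) = 5/4·(-7,15) = (-8.7500,18.7500)
o1: d²=61 > ρ²=56 → inactive
o2: d²=49 ≤ ρ²=56; F_rep = 20·(7,0)/49² = (0.0583,0.0000)
F = F_att + ΣF_rep = (-8.6917,18.7500)
p' = p + 1/5·F = (-5.7383,-7.2500)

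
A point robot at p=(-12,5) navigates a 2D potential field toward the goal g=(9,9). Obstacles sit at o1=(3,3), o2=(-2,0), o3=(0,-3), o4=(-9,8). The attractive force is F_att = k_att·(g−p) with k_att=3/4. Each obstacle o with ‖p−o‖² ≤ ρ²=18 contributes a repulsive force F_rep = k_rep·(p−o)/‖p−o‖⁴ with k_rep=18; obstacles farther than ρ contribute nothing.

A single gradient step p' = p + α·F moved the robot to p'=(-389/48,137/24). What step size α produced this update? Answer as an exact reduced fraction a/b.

α = 1/4

F_att = 3/4·(g−p) = 3/4·(21,4) = (15.7500,3.0000)
o1: d²=229 > ρ²=18 → inactive
o2: d²=125 > ρ²=18 → inactive
o3: d²=208 > ρ²=18 → inactive
o4: d²=18 ≤ ρ²=18; F_rep = 18·(-3,-3)/18² = (-0.1667,-0.1667)
F = F_att + ΣF_rep = (15.5833,2.8333)
Δp = p'−p = (3.8958,0.7083); α = Δx/Fx = (187/48) / (187/12) = 1/4
check: Δy/Fy = (17/24) / (17/6) = 1/4 ✓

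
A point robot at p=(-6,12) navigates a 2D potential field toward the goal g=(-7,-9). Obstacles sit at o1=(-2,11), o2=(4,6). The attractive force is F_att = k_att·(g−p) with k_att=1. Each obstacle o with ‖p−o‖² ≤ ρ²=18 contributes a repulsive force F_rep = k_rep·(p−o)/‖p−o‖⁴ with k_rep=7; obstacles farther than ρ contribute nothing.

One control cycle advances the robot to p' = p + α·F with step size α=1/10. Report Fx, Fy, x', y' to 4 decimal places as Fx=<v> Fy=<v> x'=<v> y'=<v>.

F_att = 1·(g−p) = 1·(-1,-21) = (-1.0000,-21.0000)
o1: d²=17 ≤ ρ²=18; F_rep = 7·(-4,1)/17² = (-0.0969,0.0242)
o2: d²=136 > ρ²=18 → inactive
F = F_att + ΣF_rep = (-1.0969,-20.9758)
p' = p + 1/10·F = (-6.1097,9.9024)

Fx=-1.0969 Fy=-20.9758 x'=-6.1097 y'=9.9024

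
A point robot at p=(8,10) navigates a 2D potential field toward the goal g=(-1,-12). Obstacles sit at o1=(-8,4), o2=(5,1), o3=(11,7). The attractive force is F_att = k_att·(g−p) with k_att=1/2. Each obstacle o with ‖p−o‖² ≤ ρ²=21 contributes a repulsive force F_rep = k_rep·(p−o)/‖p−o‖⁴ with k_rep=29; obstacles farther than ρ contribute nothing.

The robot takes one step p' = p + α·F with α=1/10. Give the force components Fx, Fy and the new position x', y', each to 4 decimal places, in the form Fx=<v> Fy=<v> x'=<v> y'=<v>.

F_att = 1/2·(g−p) = 1/2·(-9,-22) = (-4.5000,-11.0000)
o1: d²=292 > ρ²=21 → inactive
o2: d²=90 > ρ²=21 → inactive
o3: d²=18 ≤ ρ²=21; F_rep = 29·(-3,3)/18² = (-0.2685,0.2685)
F = F_att + ΣF_rep = (-4.7685,-10.7315)
p' = p + 1/10·F = (7.5231,8.9269)

Fx=-4.7685 Fy=-10.7315 x'=7.5231 y'=8.9269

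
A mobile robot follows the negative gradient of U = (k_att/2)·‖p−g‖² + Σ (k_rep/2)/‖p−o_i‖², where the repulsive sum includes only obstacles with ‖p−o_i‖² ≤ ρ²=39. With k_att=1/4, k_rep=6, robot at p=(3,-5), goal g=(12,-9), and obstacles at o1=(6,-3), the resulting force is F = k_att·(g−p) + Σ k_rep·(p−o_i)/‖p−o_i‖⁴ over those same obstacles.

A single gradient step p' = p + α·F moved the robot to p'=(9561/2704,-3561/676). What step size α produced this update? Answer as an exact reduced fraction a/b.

F_att = 1/4·(g−p) = 1/4·(9,-4) = (2.2500,-1.0000)
o1: d²=13 ≤ ρ²=39; F_rep = 6·(-3,-2)/13² = (-0.1065,-0.0710)
F = F_att + ΣF_rep = (2.1435,-1.0710)
Δp = p'−p = (0.5359,-0.2678); α = Δx/Fx = (1449/2704) / (1449/676) = 1/4
check: Δy/Fy = (-181/676) / (-181/169) = 1/4 ✓

α = 1/4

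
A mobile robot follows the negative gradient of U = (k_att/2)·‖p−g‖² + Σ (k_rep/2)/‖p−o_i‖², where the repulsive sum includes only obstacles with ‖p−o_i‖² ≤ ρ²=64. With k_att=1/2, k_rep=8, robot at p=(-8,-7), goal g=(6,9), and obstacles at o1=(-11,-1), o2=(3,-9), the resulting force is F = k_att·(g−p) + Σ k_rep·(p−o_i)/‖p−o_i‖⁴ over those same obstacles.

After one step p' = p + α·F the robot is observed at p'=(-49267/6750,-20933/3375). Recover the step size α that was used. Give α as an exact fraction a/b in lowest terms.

α = 1/10

F_att = 1/2·(g−p) = 1/2·(14,16) = (7.0000,8.0000)
o1: d²=45 ≤ ρ²=64; F_rep = 8·(3,-6)/45² = (0.0119,-0.0237)
o2: d²=125 > ρ²=64 → inactive
F = F_att + ΣF_rep = (7.0119,7.9763)
Δp = p'−p = (0.7012,0.7976); α = Δx/Fx = (4733/6750) / (4733/675) = 1/10
check: Δy/Fy = (2692/3375) / (5384/675) = 1/10 ✓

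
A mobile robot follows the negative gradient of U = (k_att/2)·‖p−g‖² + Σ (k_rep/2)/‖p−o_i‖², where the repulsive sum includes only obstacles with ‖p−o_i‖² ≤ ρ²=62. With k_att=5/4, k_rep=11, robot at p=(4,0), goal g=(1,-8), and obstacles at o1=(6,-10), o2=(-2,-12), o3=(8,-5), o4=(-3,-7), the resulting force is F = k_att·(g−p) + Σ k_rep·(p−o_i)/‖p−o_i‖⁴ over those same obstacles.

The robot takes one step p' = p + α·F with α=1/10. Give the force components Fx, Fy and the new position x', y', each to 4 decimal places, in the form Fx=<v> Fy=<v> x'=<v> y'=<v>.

F_att = 5/4·(g−p) = 5/4·(-3,-8) = (-3.7500,-10.0000)
o1: d²=104 > ρ²=62 → inactive
o2: d²=180 > ρ²=62 → inactive
o3: d²=41 ≤ ρ²=62; F_rep = 11·(-4,5)/41² = (-0.0262,0.0327)
o4: d²=98 > ρ²=62 → inactive
F = F_att + ΣF_rep = (-3.7762,-9.9673)
p' = p + 1/10·F = (3.6224,-0.9967)

Fx=-3.7762 Fy=-9.9673 x'=3.6224 y'=-0.9967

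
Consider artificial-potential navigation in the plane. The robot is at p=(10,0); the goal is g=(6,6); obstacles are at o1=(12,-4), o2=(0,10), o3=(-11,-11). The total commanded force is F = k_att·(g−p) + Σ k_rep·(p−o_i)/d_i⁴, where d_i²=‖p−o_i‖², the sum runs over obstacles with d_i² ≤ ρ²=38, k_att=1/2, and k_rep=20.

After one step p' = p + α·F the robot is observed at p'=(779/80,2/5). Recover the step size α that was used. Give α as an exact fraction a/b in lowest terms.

α = 1/8

F_att = 1/2·(g−p) = 1/2·(-4,6) = (-2.0000,3.0000)
o1: d²=20 ≤ ρ²=38; F_rep = 20·(-2,4)/20² = (-0.1000,0.2000)
o2: d²=200 > ρ²=38 → inactive
o3: d²=562 > ρ²=38 → inactive
F = F_att + ΣF_rep = (-2.1000,3.2000)
Δp = p'−p = (-0.2625,0.4000); α = Δx/Fx = (-21/80) / (-21/10) = 1/8
check: Δy/Fy = (2/5) / (16/5) = 1/8 ✓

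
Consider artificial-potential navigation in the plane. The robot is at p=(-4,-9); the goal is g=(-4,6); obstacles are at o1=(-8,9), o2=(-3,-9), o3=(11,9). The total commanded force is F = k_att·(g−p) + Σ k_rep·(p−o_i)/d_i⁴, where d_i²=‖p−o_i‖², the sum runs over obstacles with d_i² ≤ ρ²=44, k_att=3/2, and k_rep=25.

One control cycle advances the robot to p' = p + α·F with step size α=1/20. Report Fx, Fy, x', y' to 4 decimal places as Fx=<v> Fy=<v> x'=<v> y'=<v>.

Fx=-25.0000 Fy=22.5000 x'=-5.2500 y'=-7.8750

F_att = 3/2·(g−p) = 3/2·(0,15) = (0.0000,22.5000)
o1: d²=340 > ρ²=44 → inactive
o2: d²=1 ≤ ρ²=44; F_rep = 25·(-1,0)/1² = (-25.0000,0.0000)
o3: d²=549 > ρ²=44 → inactive
F = F_att + ΣF_rep = (-25.0000,22.5000)
p' = p + 1/20·F = (-5.2500,-7.8750)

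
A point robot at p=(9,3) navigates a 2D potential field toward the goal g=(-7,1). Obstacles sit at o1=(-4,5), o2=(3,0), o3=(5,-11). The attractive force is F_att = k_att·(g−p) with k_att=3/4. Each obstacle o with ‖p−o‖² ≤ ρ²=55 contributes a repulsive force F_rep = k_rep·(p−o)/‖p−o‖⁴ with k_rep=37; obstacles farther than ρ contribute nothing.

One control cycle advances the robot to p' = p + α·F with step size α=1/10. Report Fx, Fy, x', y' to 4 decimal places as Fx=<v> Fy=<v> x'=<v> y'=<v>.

Fx=-11.8904 Fy=-1.4452 x'=7.8110 y'=2.8555

F_att = 3/4·(g−p) = 3/4·(-16,-2) = (-12.0000,-1.5000)
o1: d²=173 > ρ²=55 → inactive
o2: d²=45 ≤ ρ²=55; F_rep = 37·(6,3)/45² = (0.1096,0.0548)
o3: d²=212 > ρ²=55 → inactive
F = F_att + ΣF_rep = (-11.8904,-1.4452)
p' = p + 1/10·F = (7.8110,2.8555)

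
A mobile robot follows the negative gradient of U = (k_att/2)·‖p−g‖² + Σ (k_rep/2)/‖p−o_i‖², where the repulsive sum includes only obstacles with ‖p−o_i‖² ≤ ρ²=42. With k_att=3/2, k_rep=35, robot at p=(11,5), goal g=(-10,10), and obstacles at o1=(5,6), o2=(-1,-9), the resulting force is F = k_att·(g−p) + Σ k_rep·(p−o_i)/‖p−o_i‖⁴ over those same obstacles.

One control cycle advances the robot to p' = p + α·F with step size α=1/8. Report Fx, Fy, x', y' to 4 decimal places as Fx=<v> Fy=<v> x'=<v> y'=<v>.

F_att = 3/2·(g−p) = 3/2·(-21,5) = (-31.5000,7.5000)
o1: d²=37 ≤ ρ²=42; F_rep = 35·(6,-1)/37² = (0.1534,-0.0256)
o2: d²=340 > ρ²=42 → inactive
F = F_att + ΣF_rep = (-31.3466,7.4744)
p' = p + 1/8·F = (7.0817,5.9343)

Fx=-31.3466 Fy=7.4744 x'=7.0817 y'=5.9343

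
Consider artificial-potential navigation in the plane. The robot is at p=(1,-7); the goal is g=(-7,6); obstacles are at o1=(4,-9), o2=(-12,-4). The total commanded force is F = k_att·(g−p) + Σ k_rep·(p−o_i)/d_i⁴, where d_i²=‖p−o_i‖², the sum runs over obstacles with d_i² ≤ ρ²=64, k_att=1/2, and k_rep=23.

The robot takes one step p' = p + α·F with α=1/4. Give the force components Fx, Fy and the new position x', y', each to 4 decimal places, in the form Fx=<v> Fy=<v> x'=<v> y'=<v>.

F_att = 1/2·(g−p) = 1/2·(-8,13) = (-4.0000,6.5000)
o1: d²=13 ≤ ρ²=64; F_rep = 23·(-3,2)/13² = (-0.4083,0.2722)
o2: d²=178 > ρ²=64 → inactive
F = F_att + ΣF_rep = (-4.4083,6.7722)
p' = p + 1/4·F = (-0.1021,-5.3070)

Fx=-4.4083 Fy=6.7722 x'=-0.1021 y'=-5.3070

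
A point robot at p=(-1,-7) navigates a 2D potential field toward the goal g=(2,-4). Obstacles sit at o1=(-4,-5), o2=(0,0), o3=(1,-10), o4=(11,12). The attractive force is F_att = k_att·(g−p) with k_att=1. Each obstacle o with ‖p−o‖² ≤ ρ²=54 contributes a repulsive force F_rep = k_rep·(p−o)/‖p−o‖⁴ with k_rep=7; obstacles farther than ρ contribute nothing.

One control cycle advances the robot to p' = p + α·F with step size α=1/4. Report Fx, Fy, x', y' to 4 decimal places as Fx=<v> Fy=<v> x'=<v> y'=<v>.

F_att = 1·(g−p) = 1·(3,3) = (3.0000,3.0000)
o1: d²=13 ≤ ρ²=54; F_rep = 7·(3,-2)/13² = (0.1243,-0.0828)
o2: d²=50 ≤ ρ²=54; F_rep = 7·(-1,-7)/50² = (-0.0028,-0.0196)
o3: d²=13 ≤ ρ²=54; F_rep = 7·(-2,3)/13² = (-0.0828,0.1243)
o4: d²=505 > ρ²=54 → inactive
F = F_att + ΣF_rep = (3.0386,3.0218)
p' = p + 1/4·F = (-0.2403,-6.2445)

Fx=3.0386 Fy=3.0218 x'=-0.2403 y'=-6.2445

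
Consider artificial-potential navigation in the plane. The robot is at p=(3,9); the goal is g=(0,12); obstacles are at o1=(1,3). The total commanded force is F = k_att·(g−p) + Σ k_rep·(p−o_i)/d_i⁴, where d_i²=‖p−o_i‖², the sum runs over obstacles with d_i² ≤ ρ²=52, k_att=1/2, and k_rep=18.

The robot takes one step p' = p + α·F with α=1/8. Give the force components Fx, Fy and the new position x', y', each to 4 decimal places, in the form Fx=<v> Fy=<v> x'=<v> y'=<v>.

Fx=-1.4775 Fy=1.5675 x'=2.8153 y'=9.1959

F_att = 1/2·(g−p) = 1/2·(-3,3) = (-1.5000,1.5000)
o1: d²=40 ≤ ρ²=52; F_rep = 18·(2,6)/40² = (0.0225,0.0675)
F = F_att + ΣF_rep = (-1.4775,1.5675)
p' = p + 1/8·F = (2.8153,9.1959)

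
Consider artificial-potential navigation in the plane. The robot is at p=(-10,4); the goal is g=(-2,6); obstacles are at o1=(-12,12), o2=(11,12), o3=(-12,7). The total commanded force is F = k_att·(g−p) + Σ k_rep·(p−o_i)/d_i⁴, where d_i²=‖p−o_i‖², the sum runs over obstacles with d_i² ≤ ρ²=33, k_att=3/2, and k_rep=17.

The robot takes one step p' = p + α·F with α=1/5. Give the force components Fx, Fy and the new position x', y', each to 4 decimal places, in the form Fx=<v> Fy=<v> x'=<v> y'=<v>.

Fx=12.2012 Fy=2.6982 x'=-7.5598 y'=4.5396

F_att = 3/2·(g−p) = 3/2·(8,2) = (12.0000,3.0000)
o1: d²=68 > ρ²=33 → inactive
o2: d²=505 > ρ²=33 → inactive
o3: d²=13 ≤ ρ²=33; F_rep = 17·(2,-3)/13² = (0.2012,-0.3018)
F = F_att + ΣF_rep = (12.2012,2.6982)
p' = p + 1/5·F = (-7.5598,4.5396)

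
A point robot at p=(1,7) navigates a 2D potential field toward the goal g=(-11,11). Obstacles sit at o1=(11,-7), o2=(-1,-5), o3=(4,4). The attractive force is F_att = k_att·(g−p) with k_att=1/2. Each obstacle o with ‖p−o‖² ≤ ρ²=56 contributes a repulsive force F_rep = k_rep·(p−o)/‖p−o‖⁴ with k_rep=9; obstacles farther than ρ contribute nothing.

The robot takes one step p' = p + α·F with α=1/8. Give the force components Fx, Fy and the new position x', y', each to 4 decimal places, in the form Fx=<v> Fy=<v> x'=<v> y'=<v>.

F_att = 1/2·(g−p) = 1/2·(-12,4) = (-6.0000,2.0000)
o1: d²=296 > ρ²=56 → inactive
o2: d²=148 > ρ²=56 → inactive
o3: d²=18 ≤ ρ²=56; F_rep = 9·(-3,3)/18² = (-0.0833,0.0833)
F = F_att + ΣF_rep = (-6.0833,2.0833)
p' = p + 1/8·F = (0.2396,7.2604)

Fx=-6.0833 Fy=2.0833 x'=0.2396 y'=7.2604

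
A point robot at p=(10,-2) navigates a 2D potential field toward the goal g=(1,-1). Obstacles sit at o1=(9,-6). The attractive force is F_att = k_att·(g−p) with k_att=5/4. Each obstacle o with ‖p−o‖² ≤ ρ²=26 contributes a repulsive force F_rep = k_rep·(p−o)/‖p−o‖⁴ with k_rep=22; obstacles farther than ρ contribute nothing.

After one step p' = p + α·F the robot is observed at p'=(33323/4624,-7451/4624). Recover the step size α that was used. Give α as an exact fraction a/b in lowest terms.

α = 1/4

F_att = 5/4·(g−p) = 5/4·(-9,1) = (-11.2500,1.2500)
o1: d²=17 ≤ ρ²=26; F_rep = 22·(1,4)/17² = (0.0761,0.3045)
F = F_att + ΣF_rep = (-11.1739,1.5545)
Δp = p'−p = (-2.7935,0.3886); α = Δx/Fx = (-12917/4624) / (-12917/1156) = 1/4
check: Δy/Fy = (1797/4624) / (1797/1156) = 1/4 ✓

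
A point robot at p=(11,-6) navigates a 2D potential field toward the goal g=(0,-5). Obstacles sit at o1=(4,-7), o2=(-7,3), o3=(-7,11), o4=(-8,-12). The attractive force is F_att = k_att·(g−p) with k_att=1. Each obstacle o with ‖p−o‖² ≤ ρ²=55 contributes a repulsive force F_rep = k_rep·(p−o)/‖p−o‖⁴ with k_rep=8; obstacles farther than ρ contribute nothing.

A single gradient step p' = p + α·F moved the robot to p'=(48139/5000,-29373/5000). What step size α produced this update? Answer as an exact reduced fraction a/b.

F_att = 1·(g−p) = 1·(-11,1) = (-11.0000,1.0000)
o1: d²=50 ≤ ρ²=55; F_rep = 8·(7,1)/50² = (0.0224,0.0032)
o2: d²=405 > ρ²=55 → inactive
o3: d²=613 > ρ²=55 → inactive
o4: d²=397 > ρ²=55 → inactive
F = F_att + ΣF_rep = (-10.9776,1.0032)
Δp = p'−p = (-1.3722,0.1254); α = Δx/Fx = (-6861/5000) / (-6861/625) = 1/8
check: Δy/Fy = (627/5000) / (627/625) = 1/8 ✓

α = 1/8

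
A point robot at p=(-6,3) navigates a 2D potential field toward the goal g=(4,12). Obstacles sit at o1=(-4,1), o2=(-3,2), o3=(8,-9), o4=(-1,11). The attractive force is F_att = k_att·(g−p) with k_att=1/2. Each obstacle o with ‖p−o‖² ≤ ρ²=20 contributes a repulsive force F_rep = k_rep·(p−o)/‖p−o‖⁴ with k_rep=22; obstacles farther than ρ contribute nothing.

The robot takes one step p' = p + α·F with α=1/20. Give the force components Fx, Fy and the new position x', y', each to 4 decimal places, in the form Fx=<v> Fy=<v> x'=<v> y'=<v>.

F_att = 1/2·(g−p) = 1/2·(10,9) = (5.0000,4.5000)
o1: d²=8 ≤ ρ²=20; F_rep = 22·(-2,2)/8² = (-0.6875,0.6875)
o2: d²=10 ≤ ρ²=20; F_rep = 22·(-3,1)/10² = (-0.6600,0.2200)
o3: d²=340 > ρ²=20 → inactive
o4: d²=89 > ρ²=20 → inactive
F = F_att + ΣF_rep = (3.6525,5.4075)
p' = p + 1/20·F = (-5.8174,3.2704)

Fx=3.6525 Fy=5.4075 x'=-5.8174 y'=3.2704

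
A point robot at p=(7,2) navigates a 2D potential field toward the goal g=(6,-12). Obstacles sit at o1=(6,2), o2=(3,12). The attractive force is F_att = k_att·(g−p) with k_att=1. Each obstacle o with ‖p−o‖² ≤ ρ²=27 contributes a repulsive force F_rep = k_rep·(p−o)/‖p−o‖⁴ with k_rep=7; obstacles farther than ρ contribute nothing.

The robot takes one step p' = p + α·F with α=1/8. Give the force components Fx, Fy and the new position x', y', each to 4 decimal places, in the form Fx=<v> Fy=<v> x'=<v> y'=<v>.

F_att = 1·(g−p) = 1·(-1,-14) = (-1.0000,-14.0000)
o1: d²=1 ≤ ρ²=27; F_rep = 7·(1,0)/1² = (7.0000,0.0000)
o2: d²=116 > ρ²=27 → inactive
F = F_att + ΣF_rep = (6.0000,-14.0000)
p' = p + 1/8·F = (7.7500,0.2500)

Fx=6.0000 Fy=-14.0000 x'=7.7500 y'=0.2500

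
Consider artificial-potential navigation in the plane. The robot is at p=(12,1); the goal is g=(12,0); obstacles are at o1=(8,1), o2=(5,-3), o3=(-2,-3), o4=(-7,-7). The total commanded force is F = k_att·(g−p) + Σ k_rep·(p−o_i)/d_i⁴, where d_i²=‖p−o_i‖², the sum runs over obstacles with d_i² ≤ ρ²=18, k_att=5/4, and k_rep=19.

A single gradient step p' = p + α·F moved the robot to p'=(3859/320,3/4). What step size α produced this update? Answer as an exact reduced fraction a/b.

F_att = 5/4·(g−p) = 5/4·(0,-1) = (0.0000,-1.2500)
o1: d²=16 ≤ ρ²=18; F_rep = 19·(4,0)/16² = (0.2969,0.0000)
o2: d²=65 > ρ²=18 → inactive
o3: d²=212 > ρ²=18 → inactive
o4: d²=425 > ρ²=18 → inactive
F = F_att + ΣF_rep = (0.2969,-1.2500)
Δp = p'−p = (0.0594,-0.2500); α = Δx/Fx = (19/320) / (19/64) = 1/5
check: Δy/Fy = (-1/4) / (-5/4) = 1/5 ✓

α = 1/5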